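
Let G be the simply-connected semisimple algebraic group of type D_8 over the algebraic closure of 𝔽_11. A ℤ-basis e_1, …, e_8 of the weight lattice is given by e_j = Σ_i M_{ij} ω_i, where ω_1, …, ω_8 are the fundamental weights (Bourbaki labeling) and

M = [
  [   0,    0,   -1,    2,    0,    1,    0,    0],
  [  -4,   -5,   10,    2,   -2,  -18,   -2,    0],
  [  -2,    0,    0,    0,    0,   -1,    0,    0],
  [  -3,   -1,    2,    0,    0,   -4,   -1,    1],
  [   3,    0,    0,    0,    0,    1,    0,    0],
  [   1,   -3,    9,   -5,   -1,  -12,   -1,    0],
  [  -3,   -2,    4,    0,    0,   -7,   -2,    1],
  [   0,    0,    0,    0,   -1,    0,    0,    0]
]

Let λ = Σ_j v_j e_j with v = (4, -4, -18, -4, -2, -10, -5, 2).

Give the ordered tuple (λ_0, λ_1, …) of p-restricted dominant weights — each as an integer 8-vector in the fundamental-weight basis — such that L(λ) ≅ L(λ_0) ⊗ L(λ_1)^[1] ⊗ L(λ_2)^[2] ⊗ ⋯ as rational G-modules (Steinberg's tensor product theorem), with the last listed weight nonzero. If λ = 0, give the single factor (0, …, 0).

In the fundamental-weight basis, λ has coordinates c = M·v (v = (4, -4, -18, -4, -2, -10, -5, 2)):
  c_1 = 0*4 + 0*-4 + -1*-18 + 2*-4 + 0*-2 + 1*-10 + 0*-5 + 0*2 = 0
  c_2 = -4*4 + -5*-4 + 10*-18 + 2*-4 + -2*-2 + -18*-10 + -2*-5 + 0*2 = 10
  c_3 = -2*4 + 0*-4 + 0*-18 + 0*-4 + 0*-2 + -1*-10 + 0*-5 + 0*2 = 2
  c_4 = -3*4 + -1*-4 + 2*-18 + 0*-4 + 0*-2 + -4*-10 + -1*-5 + 1*2 = 3
  c_5 = 3*4 + 0*-4 + 0*-18 + 0*-4 + 0*-2 + 1*-10 + 0*-5 + 0*2 = 2
  c_6 = 1*4 + -3*-4 + 9*-18 + -5*-4 + -1*-2 + -12*-10 + -1*-5 + 0*2 = 1
  c_7 = -3*4 + -2*-4 + 4*-18 + 0*-4 + 0*-2 + -7*-10 + -2*-5 + 1*2 = 6
  c_8 = 0*4 + 0*-4 + 0*-18 + 0*-4 + -1*-2 + 0*-10 + 0*-5 + 0*2 = 2
Writing each c_i in base p = 11:
  c_1 = 0
  c_2 = 10 = 10·11^0
  c_3 = 2 = 2·11^0
  c_4 = 3 = 3·11^0
  c_5 = 2 = 2·11^0
  c_6 = 1 = 1·11^0
  c_7 = 6 = 6·11^0
  c_8 = 2 = 2·11^0
λ_0 = (0, 10, 2, 3, 2, 1, 6, 2)

((0, 10, 2, 3, 2, 1, 6, 2),)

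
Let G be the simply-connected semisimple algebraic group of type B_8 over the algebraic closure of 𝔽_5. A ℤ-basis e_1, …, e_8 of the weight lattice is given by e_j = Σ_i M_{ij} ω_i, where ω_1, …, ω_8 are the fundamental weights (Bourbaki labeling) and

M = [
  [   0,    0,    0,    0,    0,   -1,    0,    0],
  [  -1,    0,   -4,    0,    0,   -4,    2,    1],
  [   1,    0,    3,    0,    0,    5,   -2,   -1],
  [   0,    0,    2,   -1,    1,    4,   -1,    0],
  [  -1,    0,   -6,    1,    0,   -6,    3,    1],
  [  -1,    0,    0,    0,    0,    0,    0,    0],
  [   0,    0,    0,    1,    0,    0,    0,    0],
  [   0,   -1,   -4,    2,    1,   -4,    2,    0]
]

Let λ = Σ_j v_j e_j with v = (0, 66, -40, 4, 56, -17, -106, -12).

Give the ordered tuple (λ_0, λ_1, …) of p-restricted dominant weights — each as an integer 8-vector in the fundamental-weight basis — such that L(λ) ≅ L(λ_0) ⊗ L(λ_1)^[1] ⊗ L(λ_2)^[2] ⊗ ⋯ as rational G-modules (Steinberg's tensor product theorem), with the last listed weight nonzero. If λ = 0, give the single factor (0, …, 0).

((2, 4, 4, 0, 1, 0, 4, 4), (3, 0, 3, 2, 3, 0, 0, 2))

Change of basis e → ω: c = M·v where v = (0, 66, -40, 4, 56, -17, -106, -12):
  c_1 = 0·0 + 0·66 + (0)·(-40) + 0·4 + 0·56 + (-1)·(-17) + (0)·(-106) + (0)·(-12) = 17
  c_2 = (-1)·(0) + 0·66 + (-4)·(-40) + 0·4 + 0·56 + (-4)·(-17) + (2)·(-106) + (1)·(-12) = 4
  c_3 = 1·0 + 0·66 + (3)·(-40) + 0·4 + 0·56 + (5)·(-17) + (-2)·(-106) + (-1)·(-12) = 19
  c_4 = 0·0 + 0·66 + (2)·(-40) + (-1)·(4) + 1·56 + (4)·(-17) + (-1)·(-106) + (0)·(-12) = 10
  c_5 = (-1)·(0) + 0·66 + (-6)·(-40) + 1·4 + 0·56 + (-6)·(-17) + (3)·(-106) + (1)·(-12) = 16
  c_6 = (-1)·(0) + 0·66 + (0)·(-40) + 0·4 + 0·56 + (0)·(-17) + (0)·(-106) + (0)·(-12) = 0
  c_7 = 0·0 + 0·66 + (0)·(-40) + 1·4 + 0·56 + (0)·(-17) + (0)·(-106) + (0)·(-12) = 4
  c_8 = 0·0 + (-1)·(66) + (-4)·(-40) + 2·4 + 1·56 + (-4)·(-17) + (2)·(-106) + (0)·(-12) = 14
p = 5; digits c_i = Σ_j d_{ij}·5^j, 0 ≤ d_{ij} < 5:
  c_1 = 17 = 2·5^0 + 3·5^1
  c_2 = 4 = 4·5^0
  c_3 = 19 = 4·5^0 + 3·5^1
  c_4 = 10 = 0·5^0 + 2·5^1
  c_5 = 16 = 1·5^0 + 3·5^1
  c_6 = 0
  c_7 = 4 = 4·5^0
  c_8 = 14 = 4·5^0 + 2·5^1
Factor λ_0 = (2, 4, 4, 0, 1, 0, 4, 4)
Factor λ_1 = (3, 0, 3, 2, 3, 0, 0, 2)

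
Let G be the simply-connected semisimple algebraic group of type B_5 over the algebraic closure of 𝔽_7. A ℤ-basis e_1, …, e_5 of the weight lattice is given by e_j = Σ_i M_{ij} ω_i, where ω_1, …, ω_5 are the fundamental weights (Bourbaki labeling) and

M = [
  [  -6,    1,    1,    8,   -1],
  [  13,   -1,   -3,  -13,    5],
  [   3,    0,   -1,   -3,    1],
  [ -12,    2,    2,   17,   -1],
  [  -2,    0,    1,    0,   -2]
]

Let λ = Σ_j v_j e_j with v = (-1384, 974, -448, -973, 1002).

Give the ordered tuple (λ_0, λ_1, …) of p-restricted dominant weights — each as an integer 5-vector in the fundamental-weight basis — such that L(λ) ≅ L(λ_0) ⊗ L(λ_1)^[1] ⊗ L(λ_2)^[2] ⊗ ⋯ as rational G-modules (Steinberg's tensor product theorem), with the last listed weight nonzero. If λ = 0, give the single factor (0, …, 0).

In the fundamental-weight basis, λ has coordinates c = M·v (v = (-1384, 974, -448, -973, 1002)):
  c_1 = (-6)·(-1384) + (1)·(974) + (1)·(-448) + (8)·(-973) + (-1)·(1002) = 44
  c_2 = (13)·(-1384) + (-1)·(974) + (-3)·(-448) + (-13)·(-973) + (5)·(1002) = 37
  c_3 = (3)·(-1384) + (0)·(974) + (-1)·(-448) + (-3)·(-973) + (1)·(1002) = 217
  c_4 = (-12)·(-1384) + (2)·(974) + (2)·(-448) + (17)·(-973) + (-1)·(1002) = 117
  c_5 = (-2)·(-1384) + (0)·(974) + (1)·(-448) + (0)·(-973) + (-2)·(1002) = 316
Base-7 expansion of each c_i:
  c_1 = 44 = 2·7^0 + 6·7^1
  c_2 = 37 = 2·7^0 + 5·7^1
  c_3 = 217 = 0·7^0 + 3·7^1 + 4·7^2
  c_4 = 117 = 5·7^0 + 2·7^1 + 2·7^2
  c_5 = 316 = 1·7^0 + 3·7^1 + 6·7^2
Factor λ_0 = (2, 2, 0, 5, 1)
Factor λ_1 = (6, 5, 3, 2, 3)
Factor λ_2 = (0, 0, 4, 2, 6)

((2, 2, 0, 5, 1), (6, 5, 3, 2, 3), (0, 0, 4, 2, 6))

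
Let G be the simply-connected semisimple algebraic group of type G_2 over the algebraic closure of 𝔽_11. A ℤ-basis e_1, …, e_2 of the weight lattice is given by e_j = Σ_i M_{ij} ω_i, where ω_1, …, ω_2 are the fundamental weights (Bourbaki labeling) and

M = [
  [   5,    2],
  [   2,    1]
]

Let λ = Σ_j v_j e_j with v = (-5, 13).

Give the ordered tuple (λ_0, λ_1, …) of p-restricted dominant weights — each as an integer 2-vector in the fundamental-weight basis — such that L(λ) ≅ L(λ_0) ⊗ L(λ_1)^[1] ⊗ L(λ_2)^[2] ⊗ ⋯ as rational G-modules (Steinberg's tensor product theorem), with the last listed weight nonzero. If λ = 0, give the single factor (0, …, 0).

Compute c_i = Σ_j M_{ij} v_j with v = (-5, 13):
  c_1 = (5)·(-5) + 2·13 = 1
  c_2 = (2)·(-5) + 1·13 = 3
Base-11 expansion of each c_i:
  c_1 = 1 = 1·11^0
  c_2 = 3 = 3·11^0
p-restricted factor λ_0 = (1, 3)

((1, 3),)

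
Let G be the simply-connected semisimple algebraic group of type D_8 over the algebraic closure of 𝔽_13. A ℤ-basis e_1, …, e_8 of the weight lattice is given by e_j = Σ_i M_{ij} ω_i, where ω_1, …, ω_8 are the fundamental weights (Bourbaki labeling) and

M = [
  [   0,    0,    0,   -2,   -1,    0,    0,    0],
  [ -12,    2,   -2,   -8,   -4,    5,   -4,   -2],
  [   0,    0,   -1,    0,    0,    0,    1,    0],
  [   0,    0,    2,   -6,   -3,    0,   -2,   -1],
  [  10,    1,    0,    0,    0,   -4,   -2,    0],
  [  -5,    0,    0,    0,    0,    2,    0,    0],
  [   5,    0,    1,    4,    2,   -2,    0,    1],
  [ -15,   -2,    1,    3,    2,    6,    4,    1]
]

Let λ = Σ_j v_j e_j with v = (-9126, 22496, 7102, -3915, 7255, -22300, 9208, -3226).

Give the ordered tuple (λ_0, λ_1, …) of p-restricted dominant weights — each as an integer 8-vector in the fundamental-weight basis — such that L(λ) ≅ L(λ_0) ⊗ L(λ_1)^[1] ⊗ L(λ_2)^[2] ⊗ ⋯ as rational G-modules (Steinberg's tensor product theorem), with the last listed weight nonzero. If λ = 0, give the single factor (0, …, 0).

Change of basis e → ω: c = M·v where v = (-9126, 22496, 7102, -3915, 7255, -22300, 9208, -3226):
  c_1 = (0)·(-9126) + 0·22496 + 0·7102 + (-2)·(-3915) + (-1)·(7255) + (0)·(-22300) + 0·9208 + (0)·(-3226) = 575
  c_2 = (-12)·(-9126) + 2·22496 + (-2)·(7102) + (-8)·(-3915) + (-4)·(7255) + (5)·(-22300) + (-4)·(9208) + (-2)·(-3226) = 720
  c_3 = (0)·(-9126) + 0·22496 + (-1)·(7102) + (0)·(-3915) + 0·7255 + (0)·(-22300) + 1·9208 + (0)·(-3226) = 2106
  c_4 = (0)·(-9126) + 0·22496 + 2·7102 + (-6)·(-3915) + (-3)·(7255) + (0)·(-22300) + (-2)·(9208) + (-1)·(-3226) = 739
  c_5 = (10)·(-9126) + 1·22496 + 0·7102 + (0)·(-3915) + 0·7255 + (-4)·(-22300) + (-2)·(9208) + (0)·(-3226) = 2020
  c_6 = (-5)·(-9126) + 0·22496 + 0·7102 + (0)·(-3915) + 0·7255 + (2)·(-22300) + 0·9208 + (0)·(-3226) = 1030
  c_7 = (5)·(-9126) + 0·22496 + 1·7102 + (4)·(-3915) + 2·7255 + (-2)·(-22300) + 0·9208 + (1)·(-3226) = 1696
  c_8 = (-15)·(-9126) + (-2)·(22496) + 1·7102 + (3)·(-3915) + 2·7255 + (6)·(-22300) + 4·9208 + (1)·(-3226) = 1571
Base-13 expansion of each c_i:
  c_1 = 575 = 3·13^0 + 5·13^1 + 3·13^2
  c_2 = 720 = 5·13^0 + 3·13^1 + 4·13^2
  c_3 = 2106 = 0·13^0 + 6·13^1 + 12·13^2
  c_4 = 739 = 11·13^0 + 4·13^1 + 4·13^2
  c_5 = 2020 = 5·13^0 + 12·13^1 + 11·13^2
  c_6 = 1030 = 3·13^0 + 1·13^1 + 6·13^2
  c_7 = 1696 = 6·13^0 + 0·13^1 + 10·13^2
  c_8 = 1571 = 11·13^0 + 3·13^1 + 9·13^2
λ_0 = (3, 5, 0, 11, 5, 3, 6, 11)
λ_1 = (5, 3, 6, 4, 12, 1, 0, 3)
λ_2 = (3, 4, 12, 4, 11, 6, 10, 9)

((3, 5, 0, 11, 5, 3, 6, 11), (5, 3, 6, 4, 12, 1, 0, 3), (3, 4, 12, 4, 11, 6, 10, 9))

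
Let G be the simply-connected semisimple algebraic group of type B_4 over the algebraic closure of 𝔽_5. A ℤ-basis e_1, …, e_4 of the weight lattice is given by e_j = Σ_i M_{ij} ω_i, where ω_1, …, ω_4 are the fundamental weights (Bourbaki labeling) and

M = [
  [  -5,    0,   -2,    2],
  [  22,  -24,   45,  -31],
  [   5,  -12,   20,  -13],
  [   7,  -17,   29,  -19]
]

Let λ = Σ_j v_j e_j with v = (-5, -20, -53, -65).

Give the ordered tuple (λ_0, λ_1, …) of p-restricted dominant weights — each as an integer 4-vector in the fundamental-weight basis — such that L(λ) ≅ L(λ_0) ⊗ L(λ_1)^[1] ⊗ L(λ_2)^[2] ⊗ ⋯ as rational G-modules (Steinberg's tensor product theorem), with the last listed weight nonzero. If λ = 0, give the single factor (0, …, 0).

((1, 0, 0, 3),)

ω-coordinates c = M·v, v = (-5, -20, -53, -65):
  c_1 = (-5)·(-5) + (0)·(-20) + (-2)·(-53) + (2)·(-65) = 1
  c_2 = (22)·(-5) + (-24)·(-20) + (45)·(-53) + (-31)·(-65) = 0
  c_3 = (5)·(-5) + (-12)·(-20) + (20)·(-53) + (-13)·(-65) = 0
  c_4 = (7)·(-5) + (-17)·(-20) + (29)·(-53) + (-19)·(-65) = 3
Expand coordinatewise in base 5:
  c_1 = 1 = 1·5^0
  c_2 = 0
  c_3 = 0
  c_4 = 3 = 3·5^0
p-restricted factor λ_0 = (1, 0, 0, 3)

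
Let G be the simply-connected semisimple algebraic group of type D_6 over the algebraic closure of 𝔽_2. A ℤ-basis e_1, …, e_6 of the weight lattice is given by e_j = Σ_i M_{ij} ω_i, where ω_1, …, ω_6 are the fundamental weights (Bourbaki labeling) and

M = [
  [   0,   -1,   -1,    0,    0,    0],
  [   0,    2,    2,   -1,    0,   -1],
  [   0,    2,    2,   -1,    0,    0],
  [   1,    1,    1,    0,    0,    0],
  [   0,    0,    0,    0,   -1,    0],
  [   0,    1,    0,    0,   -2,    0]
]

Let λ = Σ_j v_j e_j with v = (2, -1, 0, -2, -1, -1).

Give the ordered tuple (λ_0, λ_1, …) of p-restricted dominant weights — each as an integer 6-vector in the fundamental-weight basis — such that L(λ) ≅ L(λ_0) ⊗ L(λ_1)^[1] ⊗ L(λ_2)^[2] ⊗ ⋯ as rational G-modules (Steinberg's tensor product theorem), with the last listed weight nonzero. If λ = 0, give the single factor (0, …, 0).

Change of basis e → ω: c = M·v where v = (2, -1, 0, -2, -1, -1):
  c_1 = 0·2 + (-1)·(-1) + (-1)·(0) + (0)·(-2) + (0)·(-1) + (0)·(-1) = 1
  c_2 = 0·2 + (2)·(-1) + 2·0 + (-1)·(-2) + (0)·(-1) + (-1)·(-1) = 1
  c_3 = 0·2 + (2)·(-1) + 2·0 + (-1)·(-2) + (0)·(-1) + (0)·(-1) = 0
  c_4 = 1·2 + (1)·(-1) + 1·0 + (0)·(-2) + (0)·(-1) + (0)·(-1) = 1
  c_5 = 0·2 + (0)·(-1) + 0·0 + (0)·(-2) + (-1)·(-1) + (0)·(-1) = 1
  c_6 = 0·2 + (1)·(-1) + 0·0 + (0)·(-2) + (-2)·(-1) + (0)·(-1) = 1
Writing each c_i in base p = 2:
  c_1 = 1 = 1·2^0
  c_2 = 1 = 1·2^0
  c_3 = 0
  c_4 = 1 = 1·2^0
  c_5 = 1 = 1·2^0
  c_6 = 1 = 1·2^0
λ_0 = (1, 1, 0, 1, 1, 1)

((1, 1, 0, 1, 1, 1),)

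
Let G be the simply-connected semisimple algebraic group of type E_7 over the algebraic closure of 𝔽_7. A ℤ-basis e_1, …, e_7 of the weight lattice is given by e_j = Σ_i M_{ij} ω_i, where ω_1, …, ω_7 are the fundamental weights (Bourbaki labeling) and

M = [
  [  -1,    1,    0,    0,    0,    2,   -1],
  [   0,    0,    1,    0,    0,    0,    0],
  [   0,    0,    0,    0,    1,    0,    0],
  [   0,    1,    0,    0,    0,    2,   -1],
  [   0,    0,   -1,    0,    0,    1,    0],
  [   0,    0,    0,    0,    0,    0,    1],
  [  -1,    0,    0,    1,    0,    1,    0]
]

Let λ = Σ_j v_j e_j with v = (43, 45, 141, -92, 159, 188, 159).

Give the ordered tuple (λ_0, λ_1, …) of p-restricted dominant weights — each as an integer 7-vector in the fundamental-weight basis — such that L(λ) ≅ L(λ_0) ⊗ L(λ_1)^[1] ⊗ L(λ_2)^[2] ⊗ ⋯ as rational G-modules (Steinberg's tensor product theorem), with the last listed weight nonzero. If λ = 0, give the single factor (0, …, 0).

In the fundamental-weight basis, λ has coordinates c = M·v (v = (43, 45, 141, -92, 159, 188, 159)):
  c_1 = (-1)·(43) + (1)·(45) + (0)·(141) + (0)·(-92) + (0)·(159) + (2)·(188) + (-1)·(159) = 219
  c_2 = (0)·(43) + (0)·(45) + (1)·(141) + (0)·(-92) + (0)·(159) + (0)·(188) + (0)·(159) = 141
  c_3 = (0)·(43) + (0)·(45) + (0)·(141) + (0)·(-92) + (1)·(159) + (0)·(188) + (0)·(159) = 159
  c_4 = (0)·(43) + (1)·(45) + (0)·(141) + (0)·(-92) + (0)·(159) + (2)·(188) + (-1)·(159) = 262
  c_5 = (0)·(43) + (0)·(45) + (-1)·(141) + (0)·(-92) + (0)·(159) + (1)·(188) + (0)·(159) = 47
  c_6 = (0)·(43) + (0)·(45) + (0)·(141) + (0)·(-92) + (0)·(159) + (0)·(188) + (1)·(159) = 159
  c_7 = (-1)·(43) + (0)·(45) + (0)·(141) + (1)·(-92) + (0)·(159) + (1)·(188) + (0)·(159) = 53
p = 7; digits c_i = Σ_j d_{ij}·7^j, 0 ≤ d_{ij} < 7:
  c_1 = 219 = 2·7^0 + 3·7^1 + 4·7^2
  c_2 = 141 = 1·7^0 + 6·7^1 + 2·7^2
  c_3 = 159 = 5·7^0 + 1·7^1 + 3·7^2
  c_4 = 262 = 3·7^0 + 2·7^1 + 5·7^2
  c_5 = 47 = 5·7^0 + 6·7^1
  c_6 = 159 = 5·7^0 + 1·7^1 + 3·7^2
  c_7 = 53 = 4·7^0 + 0·7^1 + 1·7^2
Factor λ_0 = (2, 1, 5, 3, 5, 5, 4)
Factor λ_1 = (3, 6, 1, 2, 6, 1, 0)
Factor λ_2 = (4, 2, 3, 5, 0, 3, 1)

((2, 1, 5, 3, 5, 5, 4), (3, 6, 1, 2, 6, 1, 0), (4, 2, 3, 5, 0, 3, 1))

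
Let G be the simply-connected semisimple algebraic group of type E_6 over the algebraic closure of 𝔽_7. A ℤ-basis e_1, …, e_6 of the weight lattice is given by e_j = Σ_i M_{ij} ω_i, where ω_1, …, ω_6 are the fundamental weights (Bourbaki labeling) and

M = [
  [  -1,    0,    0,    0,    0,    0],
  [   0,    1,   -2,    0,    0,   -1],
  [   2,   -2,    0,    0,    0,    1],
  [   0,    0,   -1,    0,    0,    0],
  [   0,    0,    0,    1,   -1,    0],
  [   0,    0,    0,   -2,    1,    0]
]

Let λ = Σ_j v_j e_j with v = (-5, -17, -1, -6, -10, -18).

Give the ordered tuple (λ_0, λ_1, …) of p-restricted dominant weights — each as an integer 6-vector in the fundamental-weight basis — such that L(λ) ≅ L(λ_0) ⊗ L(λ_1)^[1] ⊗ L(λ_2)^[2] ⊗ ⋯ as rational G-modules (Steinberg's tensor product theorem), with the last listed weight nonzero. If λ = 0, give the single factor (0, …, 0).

((5, 3, 6, 1, 4, 2),)

Compute c_i = Σ_j M_{ij} v_j with v = (-5, -17, -1, -6, -10, -18):
  c_1 = (-1)·(-5) + (0)·(-17) + (0)·(-1) + (0)·(-6) + (0)·(-10) + (0)·(-18) = 5
  c_2 = (0)·(-5) + (1)·(-17) + (-2)·(-1) + (0)·(-6) + (0)·(-10) + (-1)·(-18) = 3
  c_3 = (2)·(-5) + (-2)·(-17) + (0)·(-1) + (0)·(-6) + (0)·(-10) + (1)·(-18) = 6
  c_4 = (0)·(-5) + (0)·(-17) + (-1)·(-1) + (0)·(-6) + (0)·(-10) + (0)·(-18) = 1
  c_5 = (0)·(-5) + (0)·(-17) + (0)·(-1) + (1)·(-6) + (-1)·(-10) + (0)·(-18) = 4
  c_6 = (0)·(-5) + (0)·(-17) + (0)·(-1) + (-2)·(-6) + (1)·(-10) + (0)·(-18) = 2
Base-7 expansion of each c_i:
  c_1 = 5 = 5·7^0
  c_2 = 3 = 3·7^0
  c_3 = 6 = 6·7^0
  c_4 = 1 = 1·7^0
  c_5 = 4 = 4·7^0
  c_6 = 2 = 2·7^0
Factor λ_0 = (5, 3, 6, 1, 4, 2)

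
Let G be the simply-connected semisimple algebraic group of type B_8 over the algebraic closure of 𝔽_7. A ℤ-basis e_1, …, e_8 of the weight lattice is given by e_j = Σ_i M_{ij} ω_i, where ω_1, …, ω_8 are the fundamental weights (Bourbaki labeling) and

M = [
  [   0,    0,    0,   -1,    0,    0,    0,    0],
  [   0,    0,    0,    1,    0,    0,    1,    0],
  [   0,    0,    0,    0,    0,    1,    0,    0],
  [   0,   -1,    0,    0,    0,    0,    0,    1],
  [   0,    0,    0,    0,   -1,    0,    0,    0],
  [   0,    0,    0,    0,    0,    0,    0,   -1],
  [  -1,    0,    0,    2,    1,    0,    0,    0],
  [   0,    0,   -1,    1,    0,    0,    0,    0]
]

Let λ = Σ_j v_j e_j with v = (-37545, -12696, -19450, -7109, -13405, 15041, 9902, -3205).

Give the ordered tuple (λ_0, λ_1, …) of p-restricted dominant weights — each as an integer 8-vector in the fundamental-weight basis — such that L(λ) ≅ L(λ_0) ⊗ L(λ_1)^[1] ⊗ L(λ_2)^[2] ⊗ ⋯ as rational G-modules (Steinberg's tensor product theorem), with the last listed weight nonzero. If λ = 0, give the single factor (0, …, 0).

((4, 0, 5, 6, 0, 6, 3, 0), (0, 0, 6, 4, 4, 2, 3, 6), (5, 1, 5, 4, 0, 2, 6, 6), (6, 1, 1, 6, 4, 2, 0, 0), (2, 1, 6, 3, 5, 1, 4, 5))

Change of basis e → ω: c = M·v where v = (-37545, -12696, -19450, -7109, -13405, 15041, 9902, -3205):
  c_1 = (0)·(-37545) + (0)·(-12696) + (0)·(-19450) + (-1)·(-7109) + (0)·(-13405) + 0·15041 + 0·9902 + (0)·(-3205) = 7109
  c_2 = (0)·(-37545) + (0)·(-12696) + (0)·(-19450) + (1)·(-7109) + (0)·(-13405) + 0·15041 + 1·9902 + (0)·(-3205) = 2793
  c_3 = (0)·(-37545) + (0)·(-12696) + (0)·(-19450) + (0)·(-7109) + (0)·(-13405) + 1·15041 + 0·9902 + (0)·(-3205) = 15041
  c_4 = (0)·(-37545) + (-1)·(-12696) + (0)·(-19450) + (0)·(-7109) + (0)·(-13405) + 0·15041 + 0·9902 + (1)·(-3205) = 9491
  c_5 = (0)·(-37545) + (0)·(-12696) + (0)·(-19450) + (0)·(-7109) + (-1)·(-13405) + 0·15041 + 0·9902 + (0)·(-3205) = 13405
  c_6 = (0)·(-37545) + (0)·(-12696) + (0)·(-19450) + (0)·(-7109) + (0)·(-13405) + 0·15041 + 0·9902 + (-1)·(-3205) = 3205
  c_7 = (-1)·(-37545) + (0)·(-12696) + (0)·(-19450) + (2)·(-7109) + (1)·(-13405) + 0·15041 + 0·9902 + (0)·(-3205) = 9922
  c_8 = (0)·(-37545) + (0)·(-12696) + (-1)·(-19450) + (1)·(-7109) + (0)·(-13405) + 0·15041 + 0·9902 + (0)·(-3205) = 12341
Writing each c_i in base p = 7:
  c_1 = 7109 = 4·7^0 + 0·7^1 + 5·7^2 + 6·7^3 + 2·7^4
  c_2 = 2793 = 0·7^0 + 0·7^1 + 1·7^2 + 1·7^3 + 1·7^4
  c_3 = 15041 = 5·7^0 + 6·7^1 + 5·7^2 + 1·7^3 + 6·7^4
  c_4 = 9491 = 6·7^0 + 4·7^1 + 4·7^2 + 6·7^3 + 3·7^4
  c_5 = 13405 = 0·7^0 + 4·7^1 + 0·7^2 + 4·7^3 + 5·7^4
  c_6 = 3205 = 6·7^0 + 2·7^1 + 2·7^2 + 2·7^3 + 1·7^4
  c_7 = 9922 = 3·7^0 + 3·7^1 + 6·7^2 + 0·7^3 + 4·7^4
  c_8 = 12341 = 0·7^0 + 6·7^1 + 6·7^2 + 0·7^3 + 5·7^4
λ_0 = (4, 0, 5, 6, 0, 6, 3, 0)
λ_1 = (0, 0, 6, 4, 4, 2, 3, 6)
λ_2 = (5, 1, 5, 4, 0, 2, 6, 6)
λ_3 = (6, 1, 1, 6, 4, 2, 0, 0)
λ_4 = (2, 1, 6, 3, 5, 1, 4, 5)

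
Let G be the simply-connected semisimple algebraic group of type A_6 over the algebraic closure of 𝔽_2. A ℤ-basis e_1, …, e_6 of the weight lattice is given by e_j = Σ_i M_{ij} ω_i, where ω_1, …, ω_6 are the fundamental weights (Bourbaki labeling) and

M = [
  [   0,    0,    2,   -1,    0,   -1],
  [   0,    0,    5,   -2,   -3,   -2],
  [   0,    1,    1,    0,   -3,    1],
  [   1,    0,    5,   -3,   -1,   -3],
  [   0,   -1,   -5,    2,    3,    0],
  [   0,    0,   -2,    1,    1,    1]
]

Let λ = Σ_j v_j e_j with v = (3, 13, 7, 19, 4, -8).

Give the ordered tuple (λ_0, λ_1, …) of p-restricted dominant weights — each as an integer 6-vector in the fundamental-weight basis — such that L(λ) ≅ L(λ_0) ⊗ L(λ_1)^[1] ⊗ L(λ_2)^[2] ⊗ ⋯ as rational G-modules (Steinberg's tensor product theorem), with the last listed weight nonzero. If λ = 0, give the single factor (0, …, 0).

Change of basis e → ω: c = M·v where v = (3, 13, 7, 19, 4, -8):
  c_1 = 0*3 + 0*13 + 2*7 + -1*19 + 0*4 + -1*-8 = 3
  c_2 = 0*3 + 0*13 + 5*7 + -2*19 + -3*4 + -2*-8 = 1
  c_3 = 0*3 + 1*13 + 1*7 + 0*19 + -3*4 + 1*-8 = 0
  c_4 = 1*3 + 0*13 + 5*7 + -3*19 + -1*4 + -3*-8 = 1
  c_5 = 0*3 + -1*13 + -5*7 + 2*19 + 3*4 + 0*-8 = 2
  c_6 = 0*3 + 0*13 + -2*7 + 1*19 + 1*4 + 1*-8 = 1
Base-2 expansion of each c_i:
  c_1 = 3 = 1·2^0 + 1·2^1
  c_2 = 1 = 1·2^0
  c_3 = 0
  c_4 = 1 = 1·2^0
  c_5 = 2 = 0·2^0 + 1·2^1
  c_6 = 1 = 1·2^0
p-restricted factor λ_0 = (1, 1, 0, 1, 0, 1)
p-restricted factor λ_1 = (1, 0, 0, 0, 1, 0)

((1, 1, 0, 1, 0, 1), (1, 0, 0, 0, 1, 0))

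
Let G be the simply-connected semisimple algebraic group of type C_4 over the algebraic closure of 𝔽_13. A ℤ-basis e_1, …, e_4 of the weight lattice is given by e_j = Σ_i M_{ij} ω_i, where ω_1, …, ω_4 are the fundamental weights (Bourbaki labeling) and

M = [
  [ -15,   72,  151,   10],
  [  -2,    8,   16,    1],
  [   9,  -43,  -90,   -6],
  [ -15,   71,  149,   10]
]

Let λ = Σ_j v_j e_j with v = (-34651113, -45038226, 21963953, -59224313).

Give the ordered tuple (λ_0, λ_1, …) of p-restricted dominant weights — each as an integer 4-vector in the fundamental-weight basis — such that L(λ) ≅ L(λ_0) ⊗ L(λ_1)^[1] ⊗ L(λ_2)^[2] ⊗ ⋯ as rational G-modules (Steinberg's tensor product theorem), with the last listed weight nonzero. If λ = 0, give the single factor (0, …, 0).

Change of basis e → ω: c = M·v where v = (-34651113, -45038226, 21963953, -59224313):
  c_1 = (-15)·(-34651113) + (72)·(-45038226) + (151)·(21963953) + (10)·(-59224313) = 1328196
  c_2 = (-2)·(-34651113) + (8)·(-45038226) + (16)·(21963953) + (1)·(-59224313) = 1195353
  c_3 = (9)·(-34651113) + (-43)·(-45038226) + (-90)·(21963953) + (-6)·(-59224313) = 3373809
  c_4 = (-15)·(-34651113) + (71)·(-45038226) + (149)·(21963953) + (10)·(-59224313) = 2438516
Base-13 expansion of each c_i:
  c_1 = 1328196 = 12·13^0 + 1·13^1 + 7·13^2 + 6·13^3 + 7·13^4 + 3·13^5
  c_2 = 1195353 = 3·13^0 + 1·13^1 + 1·13^2 + 11·13^3 + 2·13^4 + 3·13^5
  c_3 = 3373809 = 10·13^0 + 4·13^1 + 8·13^2 + 1·13^3 + 1·13^4 + 9·13^5
  c_4 = 2438516 = 2·13^0 + 1·13^1 + 12·13^2 + 4·13^3 + 7·13^4 + 6·13^5
λ_0 = (12, 3, 10, 2)
λ_1 = (1, 1, 4, 1)
λ_2 = (7, 1, 8, 12)
λ_3 = (6, 11, 1, 4)
λ_4 = (7, 2, 1, 7)
λ_5 = (3, 3, 9, 6)

((12, 3, 10, 2), (1, 1, 4, 1), (7, 1, 8, 12), (6, 11, 1, 4), (7, 2, 1, 7), (3, 3, 9, 6))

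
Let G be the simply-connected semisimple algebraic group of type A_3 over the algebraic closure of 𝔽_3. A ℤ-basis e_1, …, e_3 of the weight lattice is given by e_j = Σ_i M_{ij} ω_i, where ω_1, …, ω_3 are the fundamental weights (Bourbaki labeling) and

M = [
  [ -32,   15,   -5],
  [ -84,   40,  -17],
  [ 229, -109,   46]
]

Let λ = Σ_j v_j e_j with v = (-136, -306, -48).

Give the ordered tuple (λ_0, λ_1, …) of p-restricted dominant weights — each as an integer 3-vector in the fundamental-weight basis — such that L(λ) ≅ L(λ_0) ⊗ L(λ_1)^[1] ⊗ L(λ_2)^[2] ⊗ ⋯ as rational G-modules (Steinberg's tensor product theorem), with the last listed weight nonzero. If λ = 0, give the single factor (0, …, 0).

((2, 0, 2),)

ω-coordinates c = M·v, v = (-136, -306, -48):
  c_1 = -32*-136 + 15*-306 + -5*-48 = 2
  c_2 = -84*-136 + 40*-306 + -17*-48 = 0
  c_3 = 229*-136 + -109*-306 + 46*-48 = 2
Base-3 expansion of each c_i:
  c_1 = 2 = 2·3^0
  c_2 = 0
  c_3 = 2 = 2·3^0
Factor λ_0 = (2, 0, 2)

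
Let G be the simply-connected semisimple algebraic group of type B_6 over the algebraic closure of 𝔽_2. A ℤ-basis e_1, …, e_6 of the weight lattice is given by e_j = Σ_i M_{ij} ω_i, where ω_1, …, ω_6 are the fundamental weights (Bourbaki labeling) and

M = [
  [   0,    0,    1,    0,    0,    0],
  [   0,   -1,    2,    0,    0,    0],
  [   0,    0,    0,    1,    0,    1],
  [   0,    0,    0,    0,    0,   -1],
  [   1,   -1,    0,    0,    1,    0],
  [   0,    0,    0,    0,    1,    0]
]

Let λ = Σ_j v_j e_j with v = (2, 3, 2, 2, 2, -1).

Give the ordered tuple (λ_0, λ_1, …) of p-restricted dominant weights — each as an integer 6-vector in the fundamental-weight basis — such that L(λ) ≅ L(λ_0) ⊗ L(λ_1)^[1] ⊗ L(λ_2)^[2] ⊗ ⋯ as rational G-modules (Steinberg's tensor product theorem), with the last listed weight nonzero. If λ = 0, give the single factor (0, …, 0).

((0, 1, 1, 1, 1, 0), (1, 0, 0, 0, 0, 1))

ω-coordinates c = M·v, v = (2, 3, 2, 2, 2, -1):
  c_1 = 0*2 + 0*3 + 1*2 + 0*2 + 0*2 + 0*-1 = 2
  c_2 = 0*2 + -1*3 + 2*2 + 0*2 + 0*2 + 0*-1 = 1
  c_3 = 0*2 + 0*3 + 0*2 + 1*2 + 0*2 + 1*-1 = 1
  c_4 = 0*2 + 0*3 + 0*2 + 0*2 + 0*2 + -1*-1 = 1
  c_5 = 1*2 + -1*3 + 0*2 + 0*2 + 1*2 + 0*-1 = 1
  c_6 = 0*2 + 0*3 + 0*2 + 0*2 + 1*2 + 0*-1 = 2
p = 2; digits c_i = Σ_j d_{ij}·2^j, 0 ≤ d_{ij} < 2:
  c_1 = 2 = 0·2^0 + 1·2^1
  c_2 = 1 = 1·2^0
  c_3 = 1 = 1·2^0
  c_4 = 1 = 1·2^0
  c_5 = 1 = 1·2^0
  c_6 = 2 = 0·2^0 + 1·2^1
λ_0 = (0, 1, 1, 1, 1, 0)
λ_1 = (1, 0, 0, 0, 0, 1)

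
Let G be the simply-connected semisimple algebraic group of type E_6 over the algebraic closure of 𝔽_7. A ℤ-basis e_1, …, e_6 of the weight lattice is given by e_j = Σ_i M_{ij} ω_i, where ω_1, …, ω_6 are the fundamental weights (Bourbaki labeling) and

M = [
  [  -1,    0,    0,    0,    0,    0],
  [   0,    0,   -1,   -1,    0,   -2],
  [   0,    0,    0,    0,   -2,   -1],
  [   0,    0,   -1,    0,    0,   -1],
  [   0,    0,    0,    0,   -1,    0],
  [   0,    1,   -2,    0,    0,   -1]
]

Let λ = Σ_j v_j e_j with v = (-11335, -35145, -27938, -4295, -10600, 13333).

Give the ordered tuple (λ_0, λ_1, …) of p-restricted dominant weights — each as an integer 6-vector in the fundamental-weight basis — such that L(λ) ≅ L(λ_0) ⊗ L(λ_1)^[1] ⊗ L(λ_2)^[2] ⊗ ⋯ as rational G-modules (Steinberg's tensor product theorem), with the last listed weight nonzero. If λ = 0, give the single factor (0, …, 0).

((2, 2, 6, 3, 2, 6), (2, 4, 3, 0, 2, 6), (0, 1, 6, 4, 6, 3), (5, 2, 1, 0, 2, 0), (4, 2, 3, 6, 4, 3))

In the fundamental-weight basis, λ has coordinates c = M·v (v = (-11335, -35145, -27938, -4295, -10600, 13333)):
  c_1 = (-1)·(-11335) + (0)·(-35145) + (0)·(-27938) + (0)·(-4295) + (0)·(-10600) + (0)·(13333) = 11335
  c_2 = (0)·(-11335) + (0)·(-35145) + (-1)·(-27938) + (-1)·(-4295) + (0)·(-10600) + (-2)·(13333) = 5567
  c_3 = (0)·(-11335) + (0)·(-35145) + (0)·(-27938) + (0)·(-4295) + (-2)·(-10600) + (-1)·(13333) = 7867
  c_4 = (0)·(-11335) + (0)·(-35145) + (-1)·(-27938) + (0)·(-4295) + (0)·(-10600) + (-1)·(13333) = 14605
  c_5 = (0)·(-11335) + (0)·(-35145) + (0)·(-27938) + (0)·(-4295) + (-1)·(-10600) + (0)·(13333) = 10600
  c_6 = (0)·(-11335) + (1)·(-35145) + (-2)·(-27938) + (0)·(-4295) + (0)·(-10600) + (-1)·(13333) = 7398
Expand coordinatewise in base 7:
  c_1 = 11335 = 2·7^0 + 2·7^1 + 0·7^2 + 5·7^3 + 4·7^4
  c_2 = 5567 = 2·7^0 + 4·7^1 + 1·7^2 + 2·7^3 + 2·7^4
  c_3 = 7867 = 6·7^0 + 3·7^1 + 6·7^2 + 1·7^3 + 3·7^4
  c_4 = 14605 = 3·7^0 + 0·7^1 + 4·7^2 + 0·7^3 + 6·7^4
  c_5 = 10600 = 2·7^0 + 2·7^1 + 6·7^2 + 2·7^3 + 4·7^4
  c_6 = 7398 = 6·7^0 + 6·7^1 + 3·7^2 + 0·7^3 + 3·7^4
p-restricted factor λ_0 = (2, 2, 6, 3, 2, 6)
p-restricted factor λ_1 = (2, 4, 3, 0, 2, 6)
p-restricted factor λ_2 = (0, 1, 6, 4, 6, 3)
p-restricted factor λ_3 = (5, 2, 1, 0, 2, 0)
p-restricted factor λ_4 = (4, 2, 3, 6, 4, 3)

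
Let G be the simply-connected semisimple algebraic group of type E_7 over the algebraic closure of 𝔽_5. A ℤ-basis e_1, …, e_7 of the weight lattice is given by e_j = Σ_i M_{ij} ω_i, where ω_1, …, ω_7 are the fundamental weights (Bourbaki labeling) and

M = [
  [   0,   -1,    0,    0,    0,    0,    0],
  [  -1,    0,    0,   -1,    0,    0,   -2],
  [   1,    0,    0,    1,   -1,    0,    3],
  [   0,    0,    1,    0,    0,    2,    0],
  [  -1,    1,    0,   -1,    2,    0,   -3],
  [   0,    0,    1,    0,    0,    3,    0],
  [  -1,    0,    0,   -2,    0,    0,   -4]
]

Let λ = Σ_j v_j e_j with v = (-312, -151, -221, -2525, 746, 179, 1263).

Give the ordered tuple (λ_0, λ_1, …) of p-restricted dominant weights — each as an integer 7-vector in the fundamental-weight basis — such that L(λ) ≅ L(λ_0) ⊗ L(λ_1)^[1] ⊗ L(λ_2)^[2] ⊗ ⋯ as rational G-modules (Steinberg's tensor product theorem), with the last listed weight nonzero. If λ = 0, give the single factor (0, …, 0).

((1, 1, 1, 2, 4, 1, 0), (0, 2, 1, 2, 2, 3, 2), (1, 2, 3, 0, 0, 2, 2), (1, 2, 1, 1, 3, 2, 2))

In the fundamental-weight basis, λ has coordinates c = M·v (v = (-312, -151, -221, -2525, 746, 179, 1263)):
  c_1 = (0)·(-312) + (-1)·(-151) + (0)·(-221) + (0)·(-2525) + 0·746 + 0·179 + 0·1263 = 151
  c_2 = (-1)·(-312) + (0)·(-151) + (0)·(-221) + (-1)·(-2525) + 0·746 + 0·179 + (-2)·(1263) = 311
  c_3 = (1)·(-312) + (0)·(-151) + (0)·(-221) + (1)·(-2525) + (-1)·(746) + 0·179 + 3·1263 = 206
  c_4 = (0)·(-312) + (0)·(-151) + (1)·(-221) + (0)·(-2525) + 0·746 + 2·179 + 0·1263 = 137
  c_5 = (-1)·(-312) + (1)·(-151) + (0)·(-221) + (-1)·(-2525) + 2·746 + 0·179 + (-3)·(1263) = 389
  c_6 = (0)·(-312) + (0)·(-151) + (1)·(-221) + (0)·(-2525) + 0·746 + 3·179 + 0·1263 = 316
  c_7 = (-1)·(-312) + (0)·(-151) + (0)·(-221) + (-2)·(-2525) + 0·746 + 0·179 + (-4)·(1263) = 310
Writing each c_i in base p = 5:
  c_1 = 151 = 1·5^0 + 0·5^1 + 1·5^2 + 1·5^3
  c_2 = 311 = 1·5^0 + 2·5^1 + 2·5^2 + 2·5^3
  c_3 = 206 = 1·5^0 + 1·5^1 + 3·5^2 + 1·5^3
  c_4 = 137 = 2·5^0 + 2·5^1 + 0·5^2 + 1·5^3
  c_5 = 389 = 4·5^0 + 2·5^1 + 0·5^2 + 3·5^3
  c_6 = 316 = 1·5^0 + 3·5^1 + 2·5^2 + 2·5^3
  c_7 = 310 = 0·5^0 + 2·5^1 + 2·5^2 + 2·5^3
p-restricted factor λ_0 = (1, 1, 1, 2, 4, 1, 0)
p-restricted factor λ_1 = (0, 2, 1, 2, 2, 3, 2)
p-restricted factor λ_2 = (1, 2, 3, 0, 0, 2, 2)
p-restricted factor λ_3 = (1, 2, 1, 1, 3, 2, 2)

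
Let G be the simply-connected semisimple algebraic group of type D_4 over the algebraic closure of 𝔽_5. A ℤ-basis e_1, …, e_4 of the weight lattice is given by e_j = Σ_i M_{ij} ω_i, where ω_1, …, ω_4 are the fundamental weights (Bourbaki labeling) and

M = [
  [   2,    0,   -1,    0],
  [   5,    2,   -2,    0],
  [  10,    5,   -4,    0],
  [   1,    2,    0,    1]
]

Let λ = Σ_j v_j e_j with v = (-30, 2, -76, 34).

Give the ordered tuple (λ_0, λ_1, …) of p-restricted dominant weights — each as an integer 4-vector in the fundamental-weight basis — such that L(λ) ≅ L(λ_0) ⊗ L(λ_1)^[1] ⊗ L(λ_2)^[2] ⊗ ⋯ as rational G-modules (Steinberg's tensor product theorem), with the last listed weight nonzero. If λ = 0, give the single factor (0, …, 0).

Converting to the ω-basis (c_i = row i of M dotted with v = (-30, 2, -76, 34)):
  c_1 = (2)·(-30) + 0·2 + (-1)·(-76) + 0·34 = 16
  c_2 = (5)·(-30) + 2·2 + (-2)·(-76) + 0·34 = 6
  c_3 = (10)·(-30) + 5·2 + (-4)·(-76) + 0·34 = 14
  c_4 = (1)·(-30) + 2·2 + (0)·(-76) + 1·34 = 8
p = 5; digits c_i = Σ_j d_{ij}·5^j, 0 ≤ d_{ij} < 5:
  c_1 = 16 = 1·5^0 + 3·5^1
  c_2 = 6 = 1·5^0 + 1·5^1
  c_3 = 14 = 4·5^0 + 2·5^1
  c_4 = 8 = 3·5^0 + 1·5^1
Factor λ_0 = (1, 1, 4, 3)
Factor λ_1 = (3, 1, 2, 1)

((1, 1, 4, 3), (3, 1, 2, 1))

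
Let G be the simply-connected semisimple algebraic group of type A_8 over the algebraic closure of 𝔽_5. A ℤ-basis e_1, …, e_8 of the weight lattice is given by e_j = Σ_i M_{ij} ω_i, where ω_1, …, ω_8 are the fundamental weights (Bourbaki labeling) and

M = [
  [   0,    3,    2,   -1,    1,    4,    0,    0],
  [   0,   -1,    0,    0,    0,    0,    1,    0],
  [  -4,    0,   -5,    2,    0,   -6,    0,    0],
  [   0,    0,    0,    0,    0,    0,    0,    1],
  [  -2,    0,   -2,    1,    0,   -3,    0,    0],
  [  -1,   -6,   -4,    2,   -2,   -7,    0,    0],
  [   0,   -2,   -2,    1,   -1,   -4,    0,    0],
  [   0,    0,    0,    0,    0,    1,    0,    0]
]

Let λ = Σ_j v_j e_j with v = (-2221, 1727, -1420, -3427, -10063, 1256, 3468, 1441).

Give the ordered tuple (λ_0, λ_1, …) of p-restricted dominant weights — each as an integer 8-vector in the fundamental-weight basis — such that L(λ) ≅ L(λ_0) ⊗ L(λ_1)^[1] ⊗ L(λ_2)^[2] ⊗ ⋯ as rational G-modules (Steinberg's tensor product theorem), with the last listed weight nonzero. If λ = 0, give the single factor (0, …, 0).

((4, 1, 4, 1, 2, 4, 3, 1), (0, 3, 3, 3, 2, 3, 4, 1), (4, 4, 3, 2, 3, 0, 4, 0), (0, 3, 2, 1, 0, 1, 2, 0), (1, 2, 2, 2, 0, 3, 1, 2))

Change of basis e → ω: c = M·v where v = (-2221, 1727, -1420, -3427, -10063, 1256, 3468, 1441):
  c_1 = (0)·(-2221) + (3)·(1727) + (2)·(-1420) + (-1)·(-3427) + (1)·(-10063) + (4)·(1256) + (0)·(3468) + (0)·(1441) = 729
  c_2 = (0)·(-2221) + (-1)·(1727) + (0)·(-1420) + (0)·(-3427) + (0)·(-10063) + (0)·(1256) + (1)·(3468) + (0)·(1441) = 1741
  c_3 = (-4)·(-2221) + (0)·(1727) + (-5)·(-1420) + (2)·(-3427) + (0)·(-10063) + (-6)·(1256) + (0)·(3468) + (0)·(1441) = 1594
  c_4 = (0)·(-2221) + (0)·(1727) + (0)·(-1420) + (0)·(-3427) + (0)·(-10063) + (0)·(1256) + (0)·(3468) + (1)·(1441) = 1441
  c_5 = (-2)·(-2221) + (0)·(1727) + (-2)·(-1420) + (1)·(-3427) + (0)·(-10063) + (-3)·(1256) + (0)·(3468) + (0)·(1441) = 87
  c_6 = (-1)·(-2221) + (-6)·(1727) + (-4)·(-1420) + (2)·(-3427) + (-2)·(-10063) + (-7)·(1256) + (0)·(3468) + (0)·(1441) = 2019
  c_7 = (0)·(-2221) + (-2)·(1727) + (-2)·(-1420) + (1)·(-3427) + (-1)·(-10063) + (-4)·(1256) + (0)·(3468) + (0)·(1441) = 998
  c_8 = (0)·(-2221) + (0)·(1727) + (0)·(-1420) + (0)·(-3427) + (0)·(-10063) + (1)·(1256) + (0)·(3468) + (0)·(1441) = 1256
Base-5 expansion of each c_i:
  c_1 = 729 = 4·5^0 + 0·5^1 + 4·5^2 + 0·5^3 + 1·5^4
  c_2 = 1741 = 1·5^0 + 3·5^1 + 4·5^2 + 3·5^3 + 2·5^4
  c_3 = 1594 = 4·5^0 + 3·5^1 + 3·5^2 + 2·5^3 + 2·5^4
  c_4 = 1441 = 1·5^0 + 3·5^1 + 2·5^2 + 1·5^3 + 2·5^4
  c_5 = 87 = 2·5^0 + 2·5^1 + 3·5^2
  c_6 = 2019 = 4·5^0 + 3·5^1 + 0·5^2 + 1·5^3 + 3·5^4
  c_7 = 998 = 3·5^0 + 4·5^1 + 4·5^2 + 2·5^3 + 1·5^4
  c_8 = 1256 = 1·5^0 + 1·5^1 + 0·5^2 + 0·5^3 + 2·5^4
λ_0 = (4, 1, 4, 1, 2, 4, 3, 1)
λ_1 = (0, 3, 3, 3, 2, 3, 4, 1)
λ_2 = (4, 4, 3, 2, 3, 0, 4, 0)
λ_3 = (0, 3, 2, 1, 0, 1, 2, 0)
λ_4 = (1, 2, 2, 2, 0, 3, 1, 2)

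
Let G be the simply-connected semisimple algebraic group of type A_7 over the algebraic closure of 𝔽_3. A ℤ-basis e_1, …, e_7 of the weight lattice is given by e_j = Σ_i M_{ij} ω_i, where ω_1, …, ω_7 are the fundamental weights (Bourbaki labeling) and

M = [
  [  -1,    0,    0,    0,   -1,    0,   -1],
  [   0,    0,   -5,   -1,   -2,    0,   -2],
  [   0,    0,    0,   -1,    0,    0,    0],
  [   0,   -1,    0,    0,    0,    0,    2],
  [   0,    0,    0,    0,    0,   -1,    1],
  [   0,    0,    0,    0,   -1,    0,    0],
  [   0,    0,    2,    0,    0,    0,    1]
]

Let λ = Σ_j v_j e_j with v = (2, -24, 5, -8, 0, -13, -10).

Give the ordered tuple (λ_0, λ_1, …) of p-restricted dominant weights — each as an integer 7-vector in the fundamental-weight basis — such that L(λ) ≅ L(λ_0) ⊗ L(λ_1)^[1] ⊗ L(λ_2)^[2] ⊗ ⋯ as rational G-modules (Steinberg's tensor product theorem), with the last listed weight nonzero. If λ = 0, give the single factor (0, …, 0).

((2, 0, 2, 1, 0, 0, 0), (2, 1, 2, 1, 1, 0, 0))

ω-coordinates c = M·v, v = (2, -24, 5, -8, 0, -13, -10):
  c_1 = (-1)·(2) + (0)·(-24) + (0)·(5) + (0)·(-8) + (-1)·(0) + (0)·(-13) + (-1)·(-10) = 8
  c_2 = (0)·(2) + (0)·(-24) + (-5)·(5) + (-1)·(-8) + (-2)·(0) + (0)·(-13) + (-2)·(-10) = 3
  c_3 = (0)·(2) + (0)·(-24) + (0)·(5) + (-1)·(-8) + (0)·(0) + (0)·(-13) + (0)·(-10) = 8
  c_4 = (0)·(2) + (-1)·(-24) + (0)·(5) + (0)·(-8) + (0)·(0) + (0)·(-13) + (2)·(-10) = 4
  c_5 = (0)·(2) + (0)·(-24) + (0)·(5) + (0)·(-8) + (0)·(0) + (-1)·(-13) + (1)·(-10) = 3
  c_6 = (0)·(2) + (0)·(-24) + (0)·(5) + (0)·(-8) + (-1)·(0) + (0)·(-13) + (0)·(-10) = 0
  c_7 = (0)·(2) + (0)·(-24) + (2)·(5) + (0)·(-8) + (0)·(0) + (0)·(-13) + (1)·(-10) = 0
p = 3; digits c_i = Σ_j d_{ij}·3^j, 0 ≤ d_{ij} < 3:
  c_1 = 8 = 2·3^0 + 2·3^1
  c_2 = 3 = 0·3^0 + 1·3^1
  c_3 = 8 = 2·3^0 + 2·3^1
  c_4 = 4 = 1·3^0 + 1·3^1
  c_5 = 3 = 0·3^0 + 1·3^1
  c_6 = 0
  c_7 = 0
Factor λ_0 = (2, 0, 2, 1, 0, 0, 0)
Factor λ_1 = (2, 1, 2, 1, 1, 0, 0)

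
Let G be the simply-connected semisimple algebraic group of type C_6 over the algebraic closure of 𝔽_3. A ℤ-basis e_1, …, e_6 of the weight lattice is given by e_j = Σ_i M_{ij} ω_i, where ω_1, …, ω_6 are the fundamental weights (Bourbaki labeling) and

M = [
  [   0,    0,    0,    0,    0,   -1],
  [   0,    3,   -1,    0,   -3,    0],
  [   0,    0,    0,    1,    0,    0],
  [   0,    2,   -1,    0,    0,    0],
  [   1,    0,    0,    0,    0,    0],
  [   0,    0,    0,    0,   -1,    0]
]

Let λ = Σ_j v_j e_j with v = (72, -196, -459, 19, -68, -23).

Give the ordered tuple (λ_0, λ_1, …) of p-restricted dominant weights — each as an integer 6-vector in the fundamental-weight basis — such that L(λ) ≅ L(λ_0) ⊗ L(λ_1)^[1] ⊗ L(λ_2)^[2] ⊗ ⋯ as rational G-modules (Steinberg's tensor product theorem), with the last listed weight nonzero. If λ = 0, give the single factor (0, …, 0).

ω-coordinates c = M·v, v = (72, -196, -459, 19, -68, -23):
  c_1 = (0)·(72) + (0)·(-196) + (0)·(-459) + (0)·(19) + (0)·(-68) + (-1)·(-23) = 23
  c_2 = (0)·(72) + (3)·(-196) + (-1)·(-459) + (0)·(19) + (-3)·(-68) + (0)·(-23) = 75
  c_3 = (0)·(72) + (0)·(-196) + (0)·(-459) + (1)·(19) + (0)·(-68) + (0)·(-23) = 19
  c_4 = (0)·(72) + (2)·(-196) + (-1)·(-459) + (0)·(19) + (0)·(-68) + (0)·(-23) = 67
  c_5 = (1)·(72) + (0)·(-196) + (0)·(-459) + (0)·(19) + (0)·(-68) + (0)·(-23) = 72
  c_6 = (0)·(72) + (0)·(-196) + (0)·(-459) + (0)·(19) + (-1)·(-68) + (0)·(-23) = 68
Writing each c_i in base p = 3:
  c_1 = 23 = 2·3^0 + 1·3^1 + 2·3^2
  c_2 = 75 = 0·3^0 + 1·3^1 + 2·3^2 + 2·3^3
  c_3 = 19 = 1·3^0 + 0·3^1 + 2·3^2
  c_4 = 67 = 1·3^0 + 1·3^1 + 1·3^2 + 2·3^3
  c_5 = 72 = 0·3^0 + 0·3^1 + 2·3^2 + 2·3^3
  c_6 = 68 = 2·3^0 + 1·3^1 + 1·3^2 + 2·3^3
Factor λ_0 = (2, 0, 1, 1, 0, 2)
Factor λ_1 = (1, 1, 0, 1, 0, 1)
Factor λ_2 = (2, 2, 2, 1, 2, 1)
Factor λ_3 = (0, 2, 0, 2, 2, 2)

((2, 0, 1, 1, 0, 2), (1, 1, 0, 1, 0, 1), (2, 2, 2, 1, 2, 1), (0, 2, 0, 2, 2, 2))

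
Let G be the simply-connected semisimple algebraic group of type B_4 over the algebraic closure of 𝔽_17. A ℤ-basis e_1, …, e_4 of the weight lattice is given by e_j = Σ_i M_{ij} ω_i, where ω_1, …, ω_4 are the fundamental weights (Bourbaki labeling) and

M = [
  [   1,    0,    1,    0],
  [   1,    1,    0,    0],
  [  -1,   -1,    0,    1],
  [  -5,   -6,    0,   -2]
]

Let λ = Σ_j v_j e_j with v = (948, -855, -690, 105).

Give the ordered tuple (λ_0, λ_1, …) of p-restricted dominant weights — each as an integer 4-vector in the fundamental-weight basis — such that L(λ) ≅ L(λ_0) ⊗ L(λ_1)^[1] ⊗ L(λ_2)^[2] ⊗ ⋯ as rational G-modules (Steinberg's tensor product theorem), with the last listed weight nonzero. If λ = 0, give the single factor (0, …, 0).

((3, 8, 12, 10), (15, 5, 0, 10))

Compute c_i = Σ_j M_{ij} v_j with v = (948, -855, -690, 105):
  c_1 = (1)·(948) + (0)·(-855) + (1)·(-690) + (0)·(105) = 258
  c_2 = (1)·(948) + (1)·(-855) + (0)·(-690) + (0)·(105) = 93
  c_3 = (-1)·(948) + (-1)·(-855) + (0)·(-690) + (1)·(105) = 12
  c_4 = (-5)·(948) + (-6)·(-855) + (0)·(-690) + (-2)·(105) = 180
Base-17 expansion of each c_i:
  c_1 = 258 = 3·17^0 + 15·17^1
  c_2 = 93 = 8·17^0 + 5·17^1
  c_3 = 12 = 12·17^0
  c_4 = 180 = 10·17^0 + 10·17^1
p-restricted factor λ_0 = (3, 8, 12, 10)
p-restricted factor λ_1 = (15, 5, 0, 10)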